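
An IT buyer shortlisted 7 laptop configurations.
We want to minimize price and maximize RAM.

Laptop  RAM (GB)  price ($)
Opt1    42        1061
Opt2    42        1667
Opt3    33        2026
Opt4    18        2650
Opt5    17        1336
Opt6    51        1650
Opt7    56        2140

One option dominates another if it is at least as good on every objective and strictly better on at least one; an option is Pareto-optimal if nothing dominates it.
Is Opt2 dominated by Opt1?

Yes

Opt1 vs Opt2: RAM 42≥42, price 1061≤1667 — Opt1 is at least as good on every objective with at least one strict improvement.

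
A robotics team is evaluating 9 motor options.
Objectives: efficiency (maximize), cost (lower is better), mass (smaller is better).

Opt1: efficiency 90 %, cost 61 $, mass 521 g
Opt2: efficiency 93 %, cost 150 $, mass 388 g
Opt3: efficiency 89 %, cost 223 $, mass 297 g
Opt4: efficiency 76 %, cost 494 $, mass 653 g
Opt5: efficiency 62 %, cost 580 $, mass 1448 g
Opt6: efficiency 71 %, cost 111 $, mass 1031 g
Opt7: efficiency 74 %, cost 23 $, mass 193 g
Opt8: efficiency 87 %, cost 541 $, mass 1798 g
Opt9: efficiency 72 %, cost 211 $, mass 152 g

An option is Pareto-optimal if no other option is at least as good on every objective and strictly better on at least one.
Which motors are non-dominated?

Opt1, Opt2, Opt3, Opt7, Opt9

Opt1: not dominated.
Opt2: not dominated (best efficiency).
Opt3: not dominated.
Opt4: dominated by Opt1 (efficiency 90≥76, cost 61≤494, mass 521≤653).
Opt5: dominated by Opt1 (efficiency 90≥62, cost 61≤580, mass 521≤1448).
Opt6: dominated by Opt1 (efficiency 90≥71, cost 61≤111, mass 521≤1031).
Opt7: not dominated (best cost).
Opt8: dominated by Opt1 (efficiency 90≥87, cost 61≤541, mass 521≤1798).
Opt9: not dominated (best mass).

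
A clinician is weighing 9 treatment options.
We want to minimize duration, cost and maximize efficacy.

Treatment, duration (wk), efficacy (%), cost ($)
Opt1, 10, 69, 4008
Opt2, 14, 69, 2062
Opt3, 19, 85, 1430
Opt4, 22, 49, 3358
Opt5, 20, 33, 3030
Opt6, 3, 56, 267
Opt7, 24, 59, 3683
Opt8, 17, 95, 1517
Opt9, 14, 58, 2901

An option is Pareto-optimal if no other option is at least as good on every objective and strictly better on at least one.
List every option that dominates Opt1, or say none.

none

Opt2: worse on duration (14 vs 10).
Opt3: worse on duration (19 vs 10).
Opt4: worse on duration (22 vs 10).
Opt5: worse on duration (20 vs 10).
Opt6: worse on efficacy (56 vs 69).
Opt7: worse on duration (24 vs 10).
Opt8: worse on duration (17 vs 10).
Opt9: worse on duration (14 vs 10).
No option dominates Opt1.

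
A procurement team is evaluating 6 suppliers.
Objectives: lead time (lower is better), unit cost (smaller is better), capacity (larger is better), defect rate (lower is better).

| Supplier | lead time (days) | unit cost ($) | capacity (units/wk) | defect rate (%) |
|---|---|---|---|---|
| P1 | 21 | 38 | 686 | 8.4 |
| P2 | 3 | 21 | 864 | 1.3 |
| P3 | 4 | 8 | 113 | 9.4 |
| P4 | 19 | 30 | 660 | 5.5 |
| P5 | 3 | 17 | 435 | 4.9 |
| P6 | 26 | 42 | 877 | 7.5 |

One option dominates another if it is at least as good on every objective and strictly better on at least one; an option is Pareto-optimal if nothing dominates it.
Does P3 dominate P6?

No

P3 vs P6: P3 is worse on capacity (113 vs 877), so it does not dominate P6.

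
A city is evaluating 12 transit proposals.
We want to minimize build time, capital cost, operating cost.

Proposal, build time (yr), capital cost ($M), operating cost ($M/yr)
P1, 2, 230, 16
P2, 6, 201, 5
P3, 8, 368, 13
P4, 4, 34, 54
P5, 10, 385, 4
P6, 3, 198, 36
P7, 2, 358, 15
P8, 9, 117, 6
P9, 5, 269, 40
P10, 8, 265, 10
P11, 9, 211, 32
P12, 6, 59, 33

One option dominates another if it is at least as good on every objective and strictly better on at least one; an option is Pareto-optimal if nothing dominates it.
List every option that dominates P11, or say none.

P2, P8

P2: build time 6≤9, capital cost 201≤211, operating cost 5≤32 — dominates P11.
P8: build time 9≤9, capital cost 117≤211, operating cost 6≤32 — dominates P11.
Others (P1, P3, P4, P5, P6, P7, P9, P10, P12) are each worse than P11 on at least one objective.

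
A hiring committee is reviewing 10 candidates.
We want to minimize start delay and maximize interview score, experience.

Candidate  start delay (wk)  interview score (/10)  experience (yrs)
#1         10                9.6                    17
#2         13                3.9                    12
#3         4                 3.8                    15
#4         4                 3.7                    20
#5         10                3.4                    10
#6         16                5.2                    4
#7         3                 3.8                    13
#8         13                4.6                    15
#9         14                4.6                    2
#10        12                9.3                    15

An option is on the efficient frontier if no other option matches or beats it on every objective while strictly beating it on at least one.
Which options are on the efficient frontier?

#1, #3, #4, #7

#1: not dominated (best interview score).
#2: dominated by #1 (start delay 10≤13, interview score 9.6≥3.9, experience 17≥12).
#3: not dominated.
#4: not dominated (best experience).
#5: dominated by #1 (start delay 10≤10, interview score 9.6≥3.4, experience 17≥10).
#6: dominated by #1 (start delay 10≤16, interview score 9.6≥5.2, experience 17≥4).
#7: not dominated (best start delay).
#8: dominated by #1 (start delay 10≤13, interview score 9.6≥4.6, experience 17≥15).
#9: dominated by #1 (start delay 10≤14, interview score 9.6≥4.6, experience 17≥2).
#10: dominated by #1 (start delay 10≤12, interview score 9.6≥9.3, experience 17≥15).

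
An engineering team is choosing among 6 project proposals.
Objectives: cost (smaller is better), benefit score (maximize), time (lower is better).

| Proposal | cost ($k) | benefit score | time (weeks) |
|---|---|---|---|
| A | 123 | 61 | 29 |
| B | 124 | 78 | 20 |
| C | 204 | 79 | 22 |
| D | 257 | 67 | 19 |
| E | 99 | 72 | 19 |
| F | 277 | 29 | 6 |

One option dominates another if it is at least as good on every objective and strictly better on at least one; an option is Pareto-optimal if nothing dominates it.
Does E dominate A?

E vs A: cost 99≤123, benefit score 72≥61, time 19≤29 — E is at least as good on every objective with at least one strict improvement.

Yes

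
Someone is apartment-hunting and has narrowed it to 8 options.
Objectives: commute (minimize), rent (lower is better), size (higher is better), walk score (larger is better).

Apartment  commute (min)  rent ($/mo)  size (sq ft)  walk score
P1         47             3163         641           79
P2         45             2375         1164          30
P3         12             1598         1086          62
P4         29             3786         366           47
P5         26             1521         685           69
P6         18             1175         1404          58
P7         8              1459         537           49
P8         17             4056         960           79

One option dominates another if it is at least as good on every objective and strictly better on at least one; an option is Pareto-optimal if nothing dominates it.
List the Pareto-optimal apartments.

P1, P3, P5, P6, P7, P8

P1: not dominated.
P2: dominated by P6 (commute 18≤45, rent 1175≤2375, size 1404≥1164, walk score 58≥30).
P3: not dominated.
P4: dominated by P3 (commute 12≤29, rent 1598≤3786, size 1086≥366, walk score 62≥47).
P5: not dominated.
P6: not dominated (best rent).
P7: not dominated (best commute).
P8: not dominated.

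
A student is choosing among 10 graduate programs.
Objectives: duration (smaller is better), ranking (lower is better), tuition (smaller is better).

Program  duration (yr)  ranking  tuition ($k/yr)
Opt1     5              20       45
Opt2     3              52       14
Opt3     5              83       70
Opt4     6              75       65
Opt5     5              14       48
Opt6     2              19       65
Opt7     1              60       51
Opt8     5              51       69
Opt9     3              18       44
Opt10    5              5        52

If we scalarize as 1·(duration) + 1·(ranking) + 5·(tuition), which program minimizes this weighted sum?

Opt1: 1·5 + 1·20 + 5·45 = 250
Opt2: 1·3 + 1·52 + 5·14 = 125
Opt3: 1·5 + 1·83 + 5·70 = 438
Opt4: 1·6 + 1·75 + 5·65 = 406
Opt5: 1·5 + 1·14 + 5·48 = 259
Opt6: 1·2 + 1·19 + 5·65 = 346
Opt7: 1·1 + 1·60 + 5·51 = 316
Opt8: 1·5 + 1·51 + 5·69 = 401
Opt9: 1·3 + 1·18 + 5·44 = 241
Opt10: 1·5 + 1·5 + 5·52 = 270
Lowest: Opt2 at 125.

Opt2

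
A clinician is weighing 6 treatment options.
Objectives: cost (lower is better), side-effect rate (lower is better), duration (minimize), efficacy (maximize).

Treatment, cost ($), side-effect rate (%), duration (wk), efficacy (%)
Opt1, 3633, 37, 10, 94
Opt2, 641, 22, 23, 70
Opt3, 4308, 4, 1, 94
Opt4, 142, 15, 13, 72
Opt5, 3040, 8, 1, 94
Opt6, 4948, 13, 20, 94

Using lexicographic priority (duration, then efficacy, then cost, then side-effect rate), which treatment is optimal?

Opt5

First minimize duration: best is 1, kept {Opt3, Opt5}.
Then maximize efficacy: best is 94, kept {Opt3, Opt5}.
Then minimize cost: best is 3040, kept {Opt5}.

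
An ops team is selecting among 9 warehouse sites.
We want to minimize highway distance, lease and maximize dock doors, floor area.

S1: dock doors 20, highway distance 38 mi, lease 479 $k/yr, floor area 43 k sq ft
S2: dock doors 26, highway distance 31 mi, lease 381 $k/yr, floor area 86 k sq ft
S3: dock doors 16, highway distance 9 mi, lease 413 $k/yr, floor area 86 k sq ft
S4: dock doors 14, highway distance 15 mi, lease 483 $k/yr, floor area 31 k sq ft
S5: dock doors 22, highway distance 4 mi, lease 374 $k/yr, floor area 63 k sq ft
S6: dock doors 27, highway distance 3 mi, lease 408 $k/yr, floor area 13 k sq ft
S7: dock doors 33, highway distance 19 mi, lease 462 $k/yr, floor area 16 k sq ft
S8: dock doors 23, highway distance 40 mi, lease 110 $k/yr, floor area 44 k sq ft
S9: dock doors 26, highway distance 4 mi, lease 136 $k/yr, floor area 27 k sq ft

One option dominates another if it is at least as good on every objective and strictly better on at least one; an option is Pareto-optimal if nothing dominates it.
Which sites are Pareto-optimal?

S1: dominated by S2 (dock doors 26≥20, highway distance 31≤38, lease 381≤479, floor area 86≥43).
S2: not dominated.
S3: not dominated.
S4: dominated by S3 (dock doors 16≥14, highway distance 9≤15, lease 413≤483, floor area 86≥31).
S5: not dominated.
S6: not dominated (best highway distance).
S7: not dominated (best dock doors).
S8: not dominated (best lease).
S9: not dominated.

S2, S3, S5, S6, S7, S8, S9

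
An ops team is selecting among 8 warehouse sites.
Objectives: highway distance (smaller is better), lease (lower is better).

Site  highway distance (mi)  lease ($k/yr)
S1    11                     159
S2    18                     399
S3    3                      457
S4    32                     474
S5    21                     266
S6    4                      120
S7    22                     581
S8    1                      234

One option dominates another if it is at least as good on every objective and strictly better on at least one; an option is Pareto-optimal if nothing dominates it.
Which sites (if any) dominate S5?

S1, S6, S8

S1: highway distance 11≤21, lease 159≤266 — dominates S5.
S6: highway distance 4≤21, lease 120≤266 — dominates S5.
S8: highway distance 1≤21, lease 234≤266 — dominates S5.
Others (S2, S3, S4, S7) are each worse than S5 on at least one objective.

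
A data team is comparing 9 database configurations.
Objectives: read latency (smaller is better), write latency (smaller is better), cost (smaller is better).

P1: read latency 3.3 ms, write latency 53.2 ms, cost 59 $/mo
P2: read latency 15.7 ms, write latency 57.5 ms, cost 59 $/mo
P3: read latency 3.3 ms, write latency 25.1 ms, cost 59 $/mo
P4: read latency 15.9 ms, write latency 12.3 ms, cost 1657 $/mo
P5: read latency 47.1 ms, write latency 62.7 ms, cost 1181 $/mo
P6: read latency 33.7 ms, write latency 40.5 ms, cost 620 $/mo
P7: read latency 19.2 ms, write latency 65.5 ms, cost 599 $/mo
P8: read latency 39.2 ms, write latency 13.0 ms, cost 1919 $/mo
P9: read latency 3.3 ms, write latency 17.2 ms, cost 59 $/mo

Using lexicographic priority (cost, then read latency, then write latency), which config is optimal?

First minimize cost: best is 59, kept {P1, P2, P3, P9}.
Then minimize read latency: best is 3.3, kept {P1, P3, P9}.
Then minimize write latency: best is 17.2, kept {P9}.

P9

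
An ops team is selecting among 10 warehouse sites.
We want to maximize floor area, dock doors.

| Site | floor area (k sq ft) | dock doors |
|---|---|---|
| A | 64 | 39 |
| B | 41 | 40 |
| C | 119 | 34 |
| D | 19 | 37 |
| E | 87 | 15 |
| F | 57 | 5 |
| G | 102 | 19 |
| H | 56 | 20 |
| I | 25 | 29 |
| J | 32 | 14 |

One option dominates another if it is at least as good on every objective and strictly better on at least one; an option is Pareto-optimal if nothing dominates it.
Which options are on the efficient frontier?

A: not dominated.
B: not dominated (best dock doors).
C: not dominated (best floor area).
D: dominated by A (floor area 64≥19, dock doors 39≥37).
E: dominated by C (floor area 119≥87, dock doors 34≥15).
F: dominated by A (floor area 64≥57, dock doors 39≥5).
G: dominated by C (floor area 119≥102, dock doors 34≥19).
H: dominated by A (floor area 64≥56, dock doors 39≥20).
I: dominated by A (floor area 64≥25, dock doors 39≥29).
J: dominated by A (floor area 64≥32, dock doors 39≥14).

A, B, C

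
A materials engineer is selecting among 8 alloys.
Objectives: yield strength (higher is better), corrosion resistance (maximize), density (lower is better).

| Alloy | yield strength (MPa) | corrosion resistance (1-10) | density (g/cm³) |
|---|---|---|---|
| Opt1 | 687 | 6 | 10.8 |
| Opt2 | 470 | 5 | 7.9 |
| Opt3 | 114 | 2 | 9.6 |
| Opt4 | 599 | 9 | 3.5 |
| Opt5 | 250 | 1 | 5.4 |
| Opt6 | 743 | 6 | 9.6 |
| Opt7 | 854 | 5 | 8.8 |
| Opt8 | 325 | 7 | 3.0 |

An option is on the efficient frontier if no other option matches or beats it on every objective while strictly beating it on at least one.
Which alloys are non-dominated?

Opt1: dominated by Opt6 (yield strength 743≥687, corrosion resistance 6≥6, density 9.6≤10.8).
Opt2: dominated by Opt4 (yield strength 599≥470, corrosion resistance 9≥5, density 3.5≤7.9).
Opt3: dominated by Opt2 (yield strength 470≥114, corrosion resistance 5≥2, density 7.9≤9.6).
Opt4: not dominated (best corrosion resistance).
Opt5: dominated by Opt4 (yield strength 599≥250, corrosion resistance 9≥1, density 3.5≤5.4).
Opt6: not dominated.
Opt7: not dominated (best yield strength).
Opt8: not dominated (best density).

Opt4, Opt6, Opt7, Opt8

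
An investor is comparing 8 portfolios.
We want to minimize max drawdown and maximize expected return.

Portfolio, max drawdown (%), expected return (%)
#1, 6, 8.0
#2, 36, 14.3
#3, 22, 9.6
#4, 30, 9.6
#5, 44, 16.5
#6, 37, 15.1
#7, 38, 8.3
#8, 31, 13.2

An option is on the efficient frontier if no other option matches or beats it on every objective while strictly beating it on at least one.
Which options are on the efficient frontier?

#1, #2, #3, #5, #6, #8

#1: not dominated (best max drawdown).
#2: not dominated.
#3: not dominated.
#4: dominated by #3 (max drawdown 22≤30, expected return 9.6≥9.6).
#5: not dominated (best expected return).
#6: not dominated.
#7: dominated by #2 (max drawdown 36≤38, expected return 14.3≥8.3).
#8: not dominated.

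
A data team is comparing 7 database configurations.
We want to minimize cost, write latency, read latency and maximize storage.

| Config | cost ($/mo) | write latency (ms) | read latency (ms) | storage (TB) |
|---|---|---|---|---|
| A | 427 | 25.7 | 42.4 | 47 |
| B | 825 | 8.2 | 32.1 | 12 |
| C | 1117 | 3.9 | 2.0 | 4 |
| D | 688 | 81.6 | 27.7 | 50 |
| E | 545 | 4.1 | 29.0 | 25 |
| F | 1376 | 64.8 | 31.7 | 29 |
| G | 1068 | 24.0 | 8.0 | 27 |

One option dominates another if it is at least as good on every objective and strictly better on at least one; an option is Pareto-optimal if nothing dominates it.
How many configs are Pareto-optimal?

6

A: not dominated (best cost).
B: dominated by E (cost 545≤825, write latency 4.1≤8.2, read latency 29.0≤32.1, storage 25≥12).
C: not dominated (best write latency).
D: not dominated (best storage).
E: not dominated.
F: not dominated.
G: not dominated.
Pareto-optimal: A, C, D, E, F, G → 6.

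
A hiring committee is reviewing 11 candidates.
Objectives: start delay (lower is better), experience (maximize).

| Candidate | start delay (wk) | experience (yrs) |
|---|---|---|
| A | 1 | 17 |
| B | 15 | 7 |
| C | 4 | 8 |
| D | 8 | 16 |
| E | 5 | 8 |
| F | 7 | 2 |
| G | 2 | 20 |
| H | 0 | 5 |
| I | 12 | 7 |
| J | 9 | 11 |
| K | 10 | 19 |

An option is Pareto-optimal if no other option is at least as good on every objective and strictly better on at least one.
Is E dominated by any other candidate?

Yes

A vs E: start delay 1≤5, experience 17≥8 — A is at least as good on every objective and strictly better on at least one, so A dominates E.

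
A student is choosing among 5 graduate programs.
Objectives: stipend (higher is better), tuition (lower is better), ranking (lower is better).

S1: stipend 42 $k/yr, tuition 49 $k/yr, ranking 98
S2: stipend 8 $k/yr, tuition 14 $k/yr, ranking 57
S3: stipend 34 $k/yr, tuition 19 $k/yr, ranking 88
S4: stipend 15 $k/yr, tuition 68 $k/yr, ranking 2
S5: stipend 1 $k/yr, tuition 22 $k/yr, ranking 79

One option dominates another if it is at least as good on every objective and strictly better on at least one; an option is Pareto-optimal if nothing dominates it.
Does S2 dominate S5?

S2 vs S5: stipend 8≥1, tuition 14≤22, ranking 57≤79 — S2 is at least as good on every objective with at least one strict improvement.

Yes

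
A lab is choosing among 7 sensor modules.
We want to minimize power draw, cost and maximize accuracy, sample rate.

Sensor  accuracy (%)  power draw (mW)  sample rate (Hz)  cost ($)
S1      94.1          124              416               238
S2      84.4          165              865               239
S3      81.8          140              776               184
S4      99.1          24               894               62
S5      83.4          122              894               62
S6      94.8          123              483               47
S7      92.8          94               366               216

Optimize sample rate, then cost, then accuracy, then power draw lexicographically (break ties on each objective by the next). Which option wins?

First maximize sample rate: best is 894, kept {S4, S5}.
Then minimize cost: best is 62, kept {S4, S5}.
Then maximize accuracy: best is 99.1, kept {S4}.

S4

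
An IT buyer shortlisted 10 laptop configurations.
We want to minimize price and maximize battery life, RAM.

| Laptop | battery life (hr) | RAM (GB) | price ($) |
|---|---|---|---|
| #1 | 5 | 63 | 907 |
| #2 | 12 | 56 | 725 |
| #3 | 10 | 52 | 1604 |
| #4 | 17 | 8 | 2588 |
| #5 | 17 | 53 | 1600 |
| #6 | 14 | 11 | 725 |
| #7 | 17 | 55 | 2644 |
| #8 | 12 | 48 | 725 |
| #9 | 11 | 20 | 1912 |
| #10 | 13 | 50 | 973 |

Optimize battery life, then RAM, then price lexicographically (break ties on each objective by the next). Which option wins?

First maximize battery life: best is 17, kept {#4, #5, #7}.
Then maximize RAM: best is 55, kept {#7}.

#7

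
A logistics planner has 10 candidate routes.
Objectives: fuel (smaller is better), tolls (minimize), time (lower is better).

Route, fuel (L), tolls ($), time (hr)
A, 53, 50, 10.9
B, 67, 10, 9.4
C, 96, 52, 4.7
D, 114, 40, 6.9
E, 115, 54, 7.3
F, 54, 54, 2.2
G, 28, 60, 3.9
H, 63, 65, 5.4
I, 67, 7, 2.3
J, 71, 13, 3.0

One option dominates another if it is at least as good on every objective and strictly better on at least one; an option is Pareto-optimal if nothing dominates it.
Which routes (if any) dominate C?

I, J

I: fuel 67≤96, tolls 7≤52, time 2.3≤4.7 — dominates C.
J: fuel 71≤96, tolls 13≤52, time 3.0≤4.7 — dominates C.
Others (A, B, D, E, F, G, H) are each worse than C on at least one objective.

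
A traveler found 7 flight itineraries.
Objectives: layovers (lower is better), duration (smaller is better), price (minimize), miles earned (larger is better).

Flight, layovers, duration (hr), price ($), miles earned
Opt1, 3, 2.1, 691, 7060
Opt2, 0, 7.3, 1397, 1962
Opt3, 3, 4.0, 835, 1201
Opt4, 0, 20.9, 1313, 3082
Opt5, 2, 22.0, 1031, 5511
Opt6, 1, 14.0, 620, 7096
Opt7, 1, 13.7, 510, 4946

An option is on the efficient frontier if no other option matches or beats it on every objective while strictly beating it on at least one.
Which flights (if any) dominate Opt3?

Opt1

Opt1: layovers 3≤3, duration 2.1≤4.0, price 691≤835, miles earned 7060≥1201 — dominates Opt3.
Others (Opt2, Opt4, Opt5, Opt6, Opt7) are each worse than Opt3 on at least one objective.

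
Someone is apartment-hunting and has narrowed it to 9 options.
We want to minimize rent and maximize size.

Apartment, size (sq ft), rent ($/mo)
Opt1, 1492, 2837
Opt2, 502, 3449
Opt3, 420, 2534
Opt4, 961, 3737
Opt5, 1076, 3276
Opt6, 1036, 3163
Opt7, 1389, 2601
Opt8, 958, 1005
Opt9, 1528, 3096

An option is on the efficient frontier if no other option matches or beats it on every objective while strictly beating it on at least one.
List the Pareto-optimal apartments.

Opt1: not dominated.
Opt2: dominated by Opt1 (size 1492≥502, rent 2837≤3449).
Opt3: dominated by Opt8 (size 958≥420, rent 1005≤2534).
Opt4: dominated by Opt1 (size 1492≥961, rent 2837≤3737).
Opt5: dominated by Opt1 (size 1492≥1076, rent 2837≤3276).
Opt6: dominated by Opt1 (size 1492≥1036, rent 2837≤3163).
Opt7: not dominated.
Opt8: not dominated (best rent).
Opt9: not dominated (best size).

Opt1, Opt7, Opt8, Opt9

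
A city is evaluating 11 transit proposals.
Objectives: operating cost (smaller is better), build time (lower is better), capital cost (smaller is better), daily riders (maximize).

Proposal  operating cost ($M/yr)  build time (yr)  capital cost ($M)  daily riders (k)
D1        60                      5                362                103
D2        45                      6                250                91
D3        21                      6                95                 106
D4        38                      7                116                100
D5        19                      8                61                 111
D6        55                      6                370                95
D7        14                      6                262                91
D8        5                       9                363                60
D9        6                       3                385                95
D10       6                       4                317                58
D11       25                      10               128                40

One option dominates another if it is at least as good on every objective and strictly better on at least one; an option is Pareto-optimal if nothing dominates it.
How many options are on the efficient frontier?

7

D1: not dominated.
D2: dominated by D3 (operating cost 21≤45, build time 6≤6, capital cost 95≤250, daily riders 106≥91).
D3: not dominated.
D4: dominated by D3 (operating cost 21≤38, build time 6≤7, capital cost 95≤116, daily riders 106≥100).
D5: not dominated (best capital cost).
D6: dominated by D3 (operating cost 21≤55, build time 6≤6, capital cost 95≤370, daily riders 106≥95).
D7: not dominated.
D8: not dominated (best operating cost).
D9: not dominated (best build time).
D10: not dominated.
D11: dominated by D3 (operating cost 21≤25, build time 6≤10, capital cost 95≤128, daily riders 106≥40).
Pareto-optimal: D1, D3, D5, D7, D8, D9, D10 → 7.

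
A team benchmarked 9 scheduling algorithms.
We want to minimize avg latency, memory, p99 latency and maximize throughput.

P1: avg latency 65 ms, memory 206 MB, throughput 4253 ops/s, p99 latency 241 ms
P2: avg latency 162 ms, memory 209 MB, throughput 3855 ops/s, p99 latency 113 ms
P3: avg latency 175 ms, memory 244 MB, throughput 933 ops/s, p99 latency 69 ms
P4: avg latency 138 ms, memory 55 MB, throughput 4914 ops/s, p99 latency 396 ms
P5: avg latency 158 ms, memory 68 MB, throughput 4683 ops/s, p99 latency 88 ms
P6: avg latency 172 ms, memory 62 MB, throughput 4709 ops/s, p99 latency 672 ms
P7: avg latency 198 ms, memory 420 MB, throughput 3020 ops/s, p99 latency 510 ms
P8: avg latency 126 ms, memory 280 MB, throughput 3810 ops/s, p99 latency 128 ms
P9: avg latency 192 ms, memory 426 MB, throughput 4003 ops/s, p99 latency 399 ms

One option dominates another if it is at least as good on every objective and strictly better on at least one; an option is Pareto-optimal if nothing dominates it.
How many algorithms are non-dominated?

P1: not dominated (best avg latency).
P2: dominated by P5 (avg latency 158≤162, memory 68≤209, throughput 4683≥3855, p99 latency 88≤113).
P3: not dominated (best p99 latency).
P4: not dominated (best memory).
P5: not dominated.
P6: dominated by P4 (avg latency 138≤172, memory 55≤62, throughput 4914≥4709, p99 latency 396≤672).
P7: dominated by P1 (avg latency 65≤198, memory 206≤420, throughput 4253≥3020, p99 latency 241≤510).
P8: not dominated.
P9: dominated by P1 (avg latency 65≤192, memory 206≤426, throughput 4253≥4003, p99 latency 241≤399).
Pareto-optimal: P1, P3, P4, P5, P8 → 5.

5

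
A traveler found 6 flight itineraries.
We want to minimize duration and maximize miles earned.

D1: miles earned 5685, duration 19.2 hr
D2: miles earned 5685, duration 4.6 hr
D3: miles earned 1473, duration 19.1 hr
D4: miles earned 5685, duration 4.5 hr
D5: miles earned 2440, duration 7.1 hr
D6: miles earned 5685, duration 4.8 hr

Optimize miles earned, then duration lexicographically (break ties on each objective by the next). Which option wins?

First maximize miles earned: best is 5685, kept {D1, D2, D4, D6}.
Then minimize duration: best is 4.5, kept {D4}.

D4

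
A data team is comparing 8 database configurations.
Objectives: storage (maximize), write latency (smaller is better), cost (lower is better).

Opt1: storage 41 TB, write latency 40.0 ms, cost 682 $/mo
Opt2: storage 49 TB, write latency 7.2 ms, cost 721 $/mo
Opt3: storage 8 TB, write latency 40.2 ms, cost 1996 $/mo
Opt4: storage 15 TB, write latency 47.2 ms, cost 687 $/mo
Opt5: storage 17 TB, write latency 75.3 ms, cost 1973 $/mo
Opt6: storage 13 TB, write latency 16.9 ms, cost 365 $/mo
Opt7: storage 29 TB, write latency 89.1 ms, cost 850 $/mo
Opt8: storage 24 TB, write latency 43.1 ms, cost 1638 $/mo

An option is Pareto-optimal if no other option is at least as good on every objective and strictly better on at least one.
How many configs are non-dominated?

Opt1: not dominated.
Opt2: not dominated (best storage).
Opt3: dominated by Opt1 (storage 41≥8, write latency 40.0≤40.2, cost 682≤1996).
Opt4: dominated by Opt1 (storage 41≥15, write latency 40.0≤47.2, cost 682≤687).
Opt5: dominated by Opt1 (storage 41≥17, write latency 40.0≤75.3, cost 682≤1973).
Opt6: not dominated (best cost).
Opt7: dominated by Opt1 (storage 41≥29, write latency 40.0≤89.1, cost 682≤850).
Opt8: dominated by Opt1 (storage 41≥24, write latency 40.0≤43.1, cost 682≤1638).
Pareto-optimal: Opt1, Opt2, Opt6 → 3.

3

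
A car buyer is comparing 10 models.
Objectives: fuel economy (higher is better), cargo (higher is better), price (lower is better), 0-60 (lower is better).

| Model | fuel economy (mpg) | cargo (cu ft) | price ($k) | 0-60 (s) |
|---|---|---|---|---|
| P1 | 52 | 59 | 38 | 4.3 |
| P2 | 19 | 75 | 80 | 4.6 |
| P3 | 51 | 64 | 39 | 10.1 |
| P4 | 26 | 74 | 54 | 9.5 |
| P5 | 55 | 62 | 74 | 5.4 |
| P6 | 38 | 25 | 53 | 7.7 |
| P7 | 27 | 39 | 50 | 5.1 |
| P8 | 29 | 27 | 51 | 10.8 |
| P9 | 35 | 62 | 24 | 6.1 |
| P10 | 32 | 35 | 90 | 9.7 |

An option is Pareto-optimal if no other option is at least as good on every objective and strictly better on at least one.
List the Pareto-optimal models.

P1, P2, P3, P4, P5, P9

P1: not dominated (best 0-60).
P2: not dominated (best cargo).
P3: not dominated.
P4: not dominated.
P5: not dominated (best fuel economy).
P6: dominated by P1 (fuel economy 52≥38, cargo 59≥25, price 38≤53, 0-60 4.3≤7.7).
P7: dominated by P1 (fuel economy 52≥27, cargo 59≥39, price 38≤50, 0-60 4.3≤5.1).
P8: dominated by P1 (fuel economy 52≥29, cargo 59≥27, price 38≤51, 0-60 4.3≤10.8).
P9: not dominated (best price).
P10: dominated by P1 (fuel economy 52≥32, cargo 59≥35, price 38≤90, 0-60 4.3≤9.7).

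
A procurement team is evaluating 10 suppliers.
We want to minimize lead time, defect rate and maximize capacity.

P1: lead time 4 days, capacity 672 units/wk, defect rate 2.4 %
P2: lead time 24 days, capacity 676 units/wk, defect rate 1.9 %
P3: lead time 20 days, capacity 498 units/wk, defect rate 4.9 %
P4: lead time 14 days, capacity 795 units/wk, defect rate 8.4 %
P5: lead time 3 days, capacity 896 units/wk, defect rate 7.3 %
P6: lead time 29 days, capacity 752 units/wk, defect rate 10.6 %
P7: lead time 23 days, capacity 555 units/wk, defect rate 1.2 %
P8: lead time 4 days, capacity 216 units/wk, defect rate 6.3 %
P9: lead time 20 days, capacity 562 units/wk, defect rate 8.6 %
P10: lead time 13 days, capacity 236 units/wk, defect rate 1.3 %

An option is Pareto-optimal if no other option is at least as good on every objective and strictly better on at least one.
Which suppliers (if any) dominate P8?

P1: lead time 4≤4, capacity 672≥216, defect rate 2.4≤6.3 — dominates P8.
Others (P2, P3, P4, P5, P6, P7, P9, P10) are each worse than P8 on at least one objective.

P1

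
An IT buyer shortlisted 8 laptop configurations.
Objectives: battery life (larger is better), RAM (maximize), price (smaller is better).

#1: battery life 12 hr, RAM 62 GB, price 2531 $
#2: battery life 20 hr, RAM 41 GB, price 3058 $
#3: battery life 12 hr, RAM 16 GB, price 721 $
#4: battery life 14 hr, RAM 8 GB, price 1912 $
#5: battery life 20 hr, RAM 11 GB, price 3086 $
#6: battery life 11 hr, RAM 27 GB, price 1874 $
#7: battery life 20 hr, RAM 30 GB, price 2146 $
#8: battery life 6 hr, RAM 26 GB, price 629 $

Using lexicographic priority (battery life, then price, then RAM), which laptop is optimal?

#7

First maximize battery life: best is 20, kept {#2, #5, #7}.
Then minimize price: best is 2146, kept {#7}.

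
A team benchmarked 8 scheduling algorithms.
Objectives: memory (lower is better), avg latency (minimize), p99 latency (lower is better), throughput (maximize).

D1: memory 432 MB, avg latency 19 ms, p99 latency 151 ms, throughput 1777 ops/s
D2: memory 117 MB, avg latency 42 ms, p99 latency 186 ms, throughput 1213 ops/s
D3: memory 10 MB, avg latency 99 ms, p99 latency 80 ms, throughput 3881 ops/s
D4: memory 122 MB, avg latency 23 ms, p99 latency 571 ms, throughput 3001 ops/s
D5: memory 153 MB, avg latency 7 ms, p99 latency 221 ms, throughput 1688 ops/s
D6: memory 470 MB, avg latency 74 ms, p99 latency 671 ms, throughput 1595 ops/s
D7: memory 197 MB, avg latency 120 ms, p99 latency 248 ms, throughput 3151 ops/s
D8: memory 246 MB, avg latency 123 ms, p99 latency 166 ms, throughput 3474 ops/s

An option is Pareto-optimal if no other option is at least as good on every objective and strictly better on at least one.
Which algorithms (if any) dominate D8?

D3: memory 10≤246, avg latency 99≤123, p99 latency 80≤166, throughput 3881≥3474 — dominates D8.
Others (D1, D2, D4, D5, D6, D7) are each worse than D8 on at least one objective.

D3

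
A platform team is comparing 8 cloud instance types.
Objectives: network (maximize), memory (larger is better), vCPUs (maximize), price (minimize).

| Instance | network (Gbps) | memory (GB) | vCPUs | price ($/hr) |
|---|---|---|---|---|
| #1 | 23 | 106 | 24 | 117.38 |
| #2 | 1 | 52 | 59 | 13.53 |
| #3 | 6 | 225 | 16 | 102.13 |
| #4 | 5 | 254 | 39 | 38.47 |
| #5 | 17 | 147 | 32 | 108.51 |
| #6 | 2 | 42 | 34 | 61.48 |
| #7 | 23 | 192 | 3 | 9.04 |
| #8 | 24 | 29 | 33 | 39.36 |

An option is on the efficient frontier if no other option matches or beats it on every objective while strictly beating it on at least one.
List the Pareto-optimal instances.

#1, #2, #3, #4, #5, #7, #8

#1: not dominated.
#2: not dominated (best vCPUs).
#3: not dominated.
#4: not dominated (best memory).
#5: not dominated.
#6: dominated by #4 (network 5≥2, memory 254≥42, vCPUs 39≥34, price 38.47≤61.48).
#7: not dominated (best price).
#8: not dominated (best network).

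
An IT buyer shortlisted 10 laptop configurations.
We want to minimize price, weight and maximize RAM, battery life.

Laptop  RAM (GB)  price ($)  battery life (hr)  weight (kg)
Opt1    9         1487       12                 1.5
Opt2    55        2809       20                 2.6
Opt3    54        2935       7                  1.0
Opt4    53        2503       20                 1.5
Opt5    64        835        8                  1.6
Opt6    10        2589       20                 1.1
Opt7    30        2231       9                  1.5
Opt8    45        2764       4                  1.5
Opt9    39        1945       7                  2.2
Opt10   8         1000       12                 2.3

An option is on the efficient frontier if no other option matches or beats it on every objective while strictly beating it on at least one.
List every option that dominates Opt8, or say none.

Opt4

Opt4: RAM 53≥45, price 2503≤2764, battery life 20≥4, weight 1.5≤1.5 — dominates Opt8.
Others (Opt1, Opt2, Opt3, Opt5, Opt6, Opt7, Opt9, Opt10) are each worse than Opt8 on at least one objective.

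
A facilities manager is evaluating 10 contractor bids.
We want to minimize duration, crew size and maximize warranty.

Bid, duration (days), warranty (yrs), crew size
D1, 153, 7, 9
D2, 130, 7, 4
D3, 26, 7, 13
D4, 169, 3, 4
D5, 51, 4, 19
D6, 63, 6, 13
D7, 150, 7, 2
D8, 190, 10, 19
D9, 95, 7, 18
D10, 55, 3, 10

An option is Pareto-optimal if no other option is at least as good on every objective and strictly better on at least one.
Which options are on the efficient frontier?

D1: dominated by D2 (duration 130≤153, warranty 7≥7, crew size 4≤9).
D2: not dominated.
D3: not dominated (best duration).
D4: dominated by D2 (duration 130≤169, warranty 7≥3, crew size 4≤4).
D5: dominated by D3 (duration 26≤51, warranty 7≥4, crew size 13≤19).
D6: dominated by D3 (duration 26≤63, warranty 7≥6, crew size 13≤13).
D7: not dominated (best crew size).
D8: not dominated (best warranty).
D9: dominated by D3 (duration 26≤95, warranty 7≥7, crew size 13≤18).
D10: not dominated.

D2, D3, D7, D8, D10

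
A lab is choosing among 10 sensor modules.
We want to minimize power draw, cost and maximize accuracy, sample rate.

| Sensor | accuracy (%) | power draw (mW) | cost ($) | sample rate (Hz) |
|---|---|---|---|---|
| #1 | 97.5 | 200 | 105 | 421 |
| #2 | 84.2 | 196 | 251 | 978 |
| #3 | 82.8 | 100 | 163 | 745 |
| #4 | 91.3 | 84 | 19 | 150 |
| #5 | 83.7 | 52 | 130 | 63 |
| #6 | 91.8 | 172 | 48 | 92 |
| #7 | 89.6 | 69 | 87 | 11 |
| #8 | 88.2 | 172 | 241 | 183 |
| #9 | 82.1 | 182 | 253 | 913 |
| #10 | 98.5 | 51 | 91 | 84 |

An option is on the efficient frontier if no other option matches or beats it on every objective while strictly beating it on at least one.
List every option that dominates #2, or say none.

#1: worse on power draw (200 vs 196).
#3: worse on accuracy (82.8 vs 84.2).
#4: worse on sample rate (150 vs 978).
#5: worse on accuracy (83.7 vs 84.2).
#6: worse on sample rate (92 vs 978).
#7: worse on sample rate (11 vs 978).
#8: worse on sample rate (183 vs 978).
#9: worse on accuracy (82.1 vs 84.2).
#10: worse on sample rate (84 vs 978).
No option dominates #2.

none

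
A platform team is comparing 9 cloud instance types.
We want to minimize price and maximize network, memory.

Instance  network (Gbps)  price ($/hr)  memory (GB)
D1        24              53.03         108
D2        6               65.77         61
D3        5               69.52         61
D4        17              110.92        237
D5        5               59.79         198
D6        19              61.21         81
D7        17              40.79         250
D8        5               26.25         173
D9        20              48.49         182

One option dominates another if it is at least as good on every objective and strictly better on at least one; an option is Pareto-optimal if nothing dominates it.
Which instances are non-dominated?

D1: not dominated (best network).
D2: dominated by D1 (network 24≥6, price 53.03≤65.77, memory 108≥61).
D3: dominated by D1 (network 24≥5, price 53.03≤69.52, memory 108≥61).
D4: dominated by D7 (network 17≥17, price 40.79≤110.92, memory 250≥237).
D5: dominated by D7 (network 17≥5, price 40.79≤59.79, memory 250≥198).
D6: dominated by D1 (network 24≥19, price 53.03≤61.21, memory 108≥81).
D7: not dominated (best memory).
D8: not dominated (best price).
D9: not dominated.

D1, D7, D8, D9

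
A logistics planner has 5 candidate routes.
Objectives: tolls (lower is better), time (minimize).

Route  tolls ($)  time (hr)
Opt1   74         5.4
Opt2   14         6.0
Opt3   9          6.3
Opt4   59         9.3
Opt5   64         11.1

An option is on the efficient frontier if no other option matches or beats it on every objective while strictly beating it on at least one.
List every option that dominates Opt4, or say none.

Opt2: tolls 14≤59, time 6.0≤9.3 — dominates Opt4.
Opt3: tolls 9≤59, time 6.3≤9.3 — dominates Opt4.
Others (Opt1, Opt5) are each worse than Opt4 on at least one objective.

Opt2, Opt3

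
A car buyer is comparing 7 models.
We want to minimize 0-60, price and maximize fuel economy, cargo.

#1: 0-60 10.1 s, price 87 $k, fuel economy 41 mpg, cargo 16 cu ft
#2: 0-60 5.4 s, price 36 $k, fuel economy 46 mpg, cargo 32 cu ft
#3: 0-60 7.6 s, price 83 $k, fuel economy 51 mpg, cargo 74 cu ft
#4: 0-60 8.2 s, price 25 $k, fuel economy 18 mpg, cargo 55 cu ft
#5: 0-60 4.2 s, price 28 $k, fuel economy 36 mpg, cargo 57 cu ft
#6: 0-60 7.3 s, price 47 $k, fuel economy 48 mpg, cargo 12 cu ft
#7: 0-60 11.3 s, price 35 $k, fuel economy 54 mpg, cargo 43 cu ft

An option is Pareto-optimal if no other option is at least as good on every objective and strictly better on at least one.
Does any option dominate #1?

#2 vs #1: 0-60 5.4≤10.1, price 36≤87, fuel economy 46≥41, cargo 32≥16 — #2 is at least as good on every objective and strictly better on at least one, so #2 dominates #1.

Yes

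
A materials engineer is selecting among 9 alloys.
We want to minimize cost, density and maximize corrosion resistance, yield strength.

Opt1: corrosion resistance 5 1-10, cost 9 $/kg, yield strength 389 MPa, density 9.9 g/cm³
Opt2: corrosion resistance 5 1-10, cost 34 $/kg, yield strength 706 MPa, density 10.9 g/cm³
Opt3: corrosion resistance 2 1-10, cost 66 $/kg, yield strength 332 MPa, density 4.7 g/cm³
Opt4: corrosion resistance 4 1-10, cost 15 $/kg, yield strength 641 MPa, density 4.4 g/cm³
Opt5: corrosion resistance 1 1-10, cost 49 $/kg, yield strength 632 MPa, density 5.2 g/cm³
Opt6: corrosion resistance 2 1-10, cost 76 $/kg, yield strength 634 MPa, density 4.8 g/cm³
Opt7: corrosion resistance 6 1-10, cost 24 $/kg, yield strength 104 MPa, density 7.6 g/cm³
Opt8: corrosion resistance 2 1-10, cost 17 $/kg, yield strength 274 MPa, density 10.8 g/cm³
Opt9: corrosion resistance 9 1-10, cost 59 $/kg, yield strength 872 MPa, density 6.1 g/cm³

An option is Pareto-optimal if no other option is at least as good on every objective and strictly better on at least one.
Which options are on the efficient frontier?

Opt1, Opt2, Opt4, Opt7, Opt9

Opt1: not dominated (best cost).
Opt2: not dominated.
Opt3: dominated by Opt4 (corrosion resistance 4≥2, cost 15≤66, yield strength 641≥332, density 4.4≤4.7).
Opt4: not dominated (best density).
Opt5: dominated by Opt4 (corrosion resistance 4≥1, cost 15≤49, yield strength 641≥632, density 4.4≤5.2).
Opt6: dominated by Opt4 (corrosion resistance 4≥2, cost 15≤76, yield strength 641≥634, density 4.4≤4.8).
Opt7: not dominated.
Opt8: dominated by Opt1 (corrosion resistance 5≥2, cost 9≤17, yield strength 389≥274, density 9.9≤10.8).
Opt9: not dominated (best corrosion resistance).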